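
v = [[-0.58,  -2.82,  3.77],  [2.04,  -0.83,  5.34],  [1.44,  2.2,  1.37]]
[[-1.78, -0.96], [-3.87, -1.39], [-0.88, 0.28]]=v @ [[-0.9,-0.52], [0.39,0.46], [-0.32,0.01]]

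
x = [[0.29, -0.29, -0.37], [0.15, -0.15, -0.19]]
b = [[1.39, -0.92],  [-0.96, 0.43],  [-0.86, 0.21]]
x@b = [[1.0, -0.47], [0.52, -0.24]]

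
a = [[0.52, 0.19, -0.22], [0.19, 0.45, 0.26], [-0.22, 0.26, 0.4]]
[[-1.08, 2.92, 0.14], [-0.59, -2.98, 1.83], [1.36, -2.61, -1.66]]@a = [[-0.04, 1.15, 1.05],[-1.28, -0.98, 0.09],[0.58, -1.35, -1.64]]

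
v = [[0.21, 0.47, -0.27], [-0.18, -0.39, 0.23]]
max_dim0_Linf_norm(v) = 0.47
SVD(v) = [[-0.77, 0.64], [0.64, 0.77]] @ diag([0.7584678918853991, 0.005143634796363472]) @ [[-0.36, -0.81, 0.47],[-0.59, 0.59, 0.55]]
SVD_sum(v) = [[0.21, 0.47, -0.27], [-0.18, -0.39, 0.23]] + [[-0.0, 0.0, 0.0], [-0.00, 0.0, 0.0]]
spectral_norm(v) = 0.76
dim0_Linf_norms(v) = [0.21, 0.47, 0.27]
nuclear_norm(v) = 0.76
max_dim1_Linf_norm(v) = 0.47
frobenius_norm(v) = 0.76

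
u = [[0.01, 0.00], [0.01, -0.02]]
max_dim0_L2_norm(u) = 0.02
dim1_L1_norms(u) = [0.01, 0.03]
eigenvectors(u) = [[0.00, 0.95], [1.0, 0.32]]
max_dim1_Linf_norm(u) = 0.02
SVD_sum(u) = [[0.00, -0.00], [0.01, -0.02]] + [[0.01, 0.0], [-0.00, -0.0]]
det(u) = -0.00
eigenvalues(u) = [-0.02, 0.01]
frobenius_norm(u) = 0.02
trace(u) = -0.01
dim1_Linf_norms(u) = [0.01, 0.02]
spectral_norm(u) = 0.02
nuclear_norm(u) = 0.03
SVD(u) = [[-0.23, -0.97], [-0.97, 0.23]] @ diag([0.022882456112707377, 0.008740320488976423]) @ [[-0.53, 0.85], [-0.85, -0.53]]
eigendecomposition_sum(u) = [[-0.00, -0.00], [0.01, -0.02]] + [[0.01, 0.00], [0.0, 0.00]]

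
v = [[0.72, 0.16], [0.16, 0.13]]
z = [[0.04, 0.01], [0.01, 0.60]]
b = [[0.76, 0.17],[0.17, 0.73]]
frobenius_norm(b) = 1.08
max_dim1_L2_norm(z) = 0.6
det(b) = 0.53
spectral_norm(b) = 0.92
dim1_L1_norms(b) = [0.93, 0.9]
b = z + v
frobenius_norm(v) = 0.77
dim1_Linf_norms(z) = [0.04, 0.6]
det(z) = 0.02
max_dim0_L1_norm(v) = 0.88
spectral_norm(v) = 0.76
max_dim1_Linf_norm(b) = 0.76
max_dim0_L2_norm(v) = 0.74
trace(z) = 0.64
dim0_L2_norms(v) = [0.74, 0.21]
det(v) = 0.07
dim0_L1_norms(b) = [0.93, 0.9]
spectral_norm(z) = 0.60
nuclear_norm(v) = 0.85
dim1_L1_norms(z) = [0.05, 0.61]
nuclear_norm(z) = 0.64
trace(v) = 0.85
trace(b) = 1.49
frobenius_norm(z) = 0.60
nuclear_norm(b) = 1.49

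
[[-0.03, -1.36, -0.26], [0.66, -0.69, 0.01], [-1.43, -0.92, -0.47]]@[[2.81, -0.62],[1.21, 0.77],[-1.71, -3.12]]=[[-1.29, -0.22], [1.00, -0.97], [-4.33, 1.64]]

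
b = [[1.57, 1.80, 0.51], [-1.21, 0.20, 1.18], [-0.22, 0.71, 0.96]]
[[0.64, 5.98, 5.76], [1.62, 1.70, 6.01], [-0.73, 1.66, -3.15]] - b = [[-0.93,4.18,5.25], [2.83,1.50,4.83], [-0.51,0.95,-4.11]]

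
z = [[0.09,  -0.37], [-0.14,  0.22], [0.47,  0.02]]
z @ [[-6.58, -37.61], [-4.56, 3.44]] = [[1.10,-4.66],[-0.08,6.02],[-3.18,-17.61]]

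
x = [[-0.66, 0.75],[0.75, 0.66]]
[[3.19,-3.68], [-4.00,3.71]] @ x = [[-4.87, -0.04], [5.42, -0.55]]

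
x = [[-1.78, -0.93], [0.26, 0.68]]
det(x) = -0.969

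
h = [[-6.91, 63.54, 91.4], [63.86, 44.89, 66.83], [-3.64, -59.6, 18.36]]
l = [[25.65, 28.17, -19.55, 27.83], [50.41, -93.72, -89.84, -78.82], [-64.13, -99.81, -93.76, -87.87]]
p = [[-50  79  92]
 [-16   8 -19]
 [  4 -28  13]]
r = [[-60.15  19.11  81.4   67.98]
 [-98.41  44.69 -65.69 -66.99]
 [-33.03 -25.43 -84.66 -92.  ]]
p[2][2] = 13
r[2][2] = -84.66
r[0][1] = 19.11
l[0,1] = 28.17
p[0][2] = 92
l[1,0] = 50.41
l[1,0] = 50.41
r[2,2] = -84.66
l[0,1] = 28.17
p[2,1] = -28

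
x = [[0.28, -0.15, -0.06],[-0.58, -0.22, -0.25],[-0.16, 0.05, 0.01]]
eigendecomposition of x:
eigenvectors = [[-0.76, 0.23, -0.13],[0.54, 0.97, -0.57],[0.36, -0.03, 0.81]]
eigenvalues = [0.42, -0.35, 0.0]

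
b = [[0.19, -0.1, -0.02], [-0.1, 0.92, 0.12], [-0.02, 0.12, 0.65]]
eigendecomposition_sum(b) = [[0.17, 0.02, 0.0], [0.02, 0.0, 0.0], [0.00, 0.0, 0.0]] + [[0.02, -0.12, -0.04], [-0.12, 0.84, 0.32], [-0.04, 0.32, 0.12]] + [[0.0, -0.01, 0.02],[-0.01, 0.07, -0.20],[0.02, -0.2, 0.53]]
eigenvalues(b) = [0.18, 0.98, 0.61]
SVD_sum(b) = [[0.02,  -0.12,  -0.04],[-0.12,  0.84,  0.32],[-0.04,  0.32,  0.12]] + [[0.0,  -0.01,  0.02], [-0.01,  0.07,  -0.20], [0.02,  -0.20,  0.53]] + [[0.17, 0.02, 0.00], [0.02, 0.00, 0.0], [0.00, 0.0, 0.00]]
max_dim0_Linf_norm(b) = 0.92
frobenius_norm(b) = 1.16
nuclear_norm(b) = 1.76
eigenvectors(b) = [[-0.99, -0.13, 0.04], [-0.13, 0.93, -0.35], [-0.01, 0.35, 0.94]]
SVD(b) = [[-0.13, -0.04, -0.99], [0.93, 0.35, -0.13], [0.35, -0.94, -0.01]] @ diag([0.978466608658592, 0.6050164037794348, 0.17651698756197334]) @ [[-0.13, 0.93, 0.35], [-0.04, 0.35, -0.94], [-0.99, -0.13, -0.01]]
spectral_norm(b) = 0.98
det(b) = 0.10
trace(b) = 1.76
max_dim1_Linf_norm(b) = 0.92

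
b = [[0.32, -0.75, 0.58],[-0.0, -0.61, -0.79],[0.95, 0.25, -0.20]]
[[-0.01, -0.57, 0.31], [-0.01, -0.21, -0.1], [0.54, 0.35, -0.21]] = b@[[0.51, 0.15, -0.10],[0.15, 0.65, -0.23],[-0.10, -0.23, 0.3]]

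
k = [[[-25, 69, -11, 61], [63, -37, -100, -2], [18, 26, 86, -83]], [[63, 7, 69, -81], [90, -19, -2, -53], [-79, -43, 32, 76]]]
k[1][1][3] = -53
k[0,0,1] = 69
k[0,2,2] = 86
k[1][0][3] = -81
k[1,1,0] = 90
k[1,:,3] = [-81, -53, 76]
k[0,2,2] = 86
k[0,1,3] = -2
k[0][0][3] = 61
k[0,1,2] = -100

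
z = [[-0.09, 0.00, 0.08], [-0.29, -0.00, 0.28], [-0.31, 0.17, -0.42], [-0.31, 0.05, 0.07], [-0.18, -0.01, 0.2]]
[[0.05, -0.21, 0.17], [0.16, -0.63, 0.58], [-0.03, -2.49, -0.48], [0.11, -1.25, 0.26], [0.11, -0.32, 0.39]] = z@[[-0.42, 4.44, -0.03], [-0.64, -0.78, 2.13], [0.13, 2.34, 2.03]]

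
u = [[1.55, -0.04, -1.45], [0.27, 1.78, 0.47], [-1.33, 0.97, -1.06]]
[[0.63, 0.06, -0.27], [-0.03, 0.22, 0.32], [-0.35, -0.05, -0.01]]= u@ [[0.31, 0.08, -0.02], [-0.04, 0.10, 0.14], [-0.10, 0.04, 0.16]]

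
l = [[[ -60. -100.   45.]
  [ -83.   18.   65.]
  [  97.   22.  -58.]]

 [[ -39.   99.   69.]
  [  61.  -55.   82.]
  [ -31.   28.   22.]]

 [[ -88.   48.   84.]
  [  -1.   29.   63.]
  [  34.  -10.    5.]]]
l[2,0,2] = 84.0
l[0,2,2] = -58.0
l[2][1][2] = 63.0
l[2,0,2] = 84.0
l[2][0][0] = -88.0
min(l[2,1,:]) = -1.0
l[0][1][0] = -83.0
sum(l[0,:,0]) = -46.0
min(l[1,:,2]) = 22.0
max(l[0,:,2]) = 65.0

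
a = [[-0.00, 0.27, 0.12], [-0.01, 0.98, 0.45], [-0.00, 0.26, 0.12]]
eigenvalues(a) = [(1.1+0j), 0j, -0j]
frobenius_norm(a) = 1.15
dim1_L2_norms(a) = [0.3, 1.08, 0.29]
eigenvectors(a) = [[(-0.26+0j), 0.77+0.00j, (0.77-0j)], [-0.93+0.00j, (-0.08+0.26j), (-0.08-0.26j)], [(-0.25+0j), 0.18-0.56j, (0.18+0.56j)]]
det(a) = 0.00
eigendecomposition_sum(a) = [[-0.00-0.00j,0.27+0.00j,(0.12+0j)], [(-0.01-0j),0.98+0.00j,0.45+0.00j], [(-0-0j),0.26+0.00j,0.12+0.00j]] + [[0j, -0j, -0.00+0.00j], [(-0+0j), 0.00+0.00j, (-0-0j)], [-0j, (-0-0j), 0j]] + [[0.00-0.00j, 0j, (-0-0j)], [(-0-0j), -0j, -0.00+0.00j], [0j, -0.00+0.00j, -0j]]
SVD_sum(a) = [[-0.00,  0.27,  0.12],[-0.01,  0.98,  0.45],[-0.0,  0.26,  0.12]] + [[0.00, 0.00, -0.0], [-0.0, -0.0, 0.00], [0.00, 0.00, -0.0]] + [[-0.0,0.00,-0.00], [-0.00,0.00,-0.00], [0.00,-0.00,0.00]]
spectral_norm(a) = 1.15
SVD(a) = [[-0.26, 0.92, -0.31],[-0.93, -0.32, -0.16],[-0.25, 0.25, 0.94]] @ diag([1.1542419698014303, 0.004482958878954519, 0.00231910081778393]) @ [[0.01,-0.91,-0.42], [0.71,0.3,-0.64], [0.71,-0.29,0.64]]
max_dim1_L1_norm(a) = 1.44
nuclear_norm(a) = 1.16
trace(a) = 1.10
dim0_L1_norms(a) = [0.01, 1.51, 0.69]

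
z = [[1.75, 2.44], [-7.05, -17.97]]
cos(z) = [[0.72,0.12], [-0.35,-0.27]]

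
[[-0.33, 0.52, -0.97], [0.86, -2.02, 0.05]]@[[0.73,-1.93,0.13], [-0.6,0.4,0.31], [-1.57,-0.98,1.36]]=[[0.97,1.80,-1.20], [1.76,-2.52,-0.45]]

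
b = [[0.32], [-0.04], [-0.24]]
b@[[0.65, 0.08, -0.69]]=[[0.21, 0.03, -0.22], [-0.03, -0.0, 0.03], [-0.16, -0.02, 0.17]]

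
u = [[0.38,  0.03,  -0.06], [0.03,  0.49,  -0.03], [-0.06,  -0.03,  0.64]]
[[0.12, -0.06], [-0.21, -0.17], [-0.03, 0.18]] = u @ [[0.34, -0.10],[-0.45, -0.32],[-0.03, 0.25]]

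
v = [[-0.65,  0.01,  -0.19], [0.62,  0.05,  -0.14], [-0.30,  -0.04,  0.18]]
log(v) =[[-0.35+2.95j, 0.11-0.01j, (0.32+0.63j)], [-1.95-2.23j, (-4.63+0j), (-4.28-0.47j)], [0.03+0.89j, -0.58-0.00j, -1.89+0.19j]]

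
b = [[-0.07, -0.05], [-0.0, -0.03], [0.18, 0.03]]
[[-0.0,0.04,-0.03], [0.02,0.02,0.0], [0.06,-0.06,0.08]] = b @ [[0.44,-0.24,0.46], [-0.61,-0.53,-0.07]]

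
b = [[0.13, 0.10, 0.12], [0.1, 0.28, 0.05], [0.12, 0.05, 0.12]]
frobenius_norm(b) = 0.40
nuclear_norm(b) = 0.53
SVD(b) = [[-0.51, 0.46, -0.73],[-0.76, -0.63, 0.14],[-0.39, 0.63, 0.67]] @ diag([0.3724920035876026, 0.157320284857566, 0.00018771155483153544]) @ [[-0.51, -0.76, -0.39], [0.46, -0.63, 0.63], [-0.73, 0.14, 0.67]]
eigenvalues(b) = [0.37, 0.0, 0.16]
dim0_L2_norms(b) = [0.2, 0.3, 0.18]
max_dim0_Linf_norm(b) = 0.28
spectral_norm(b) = 0.37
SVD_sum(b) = [[0.10,0.15,0.07], [0.15,0.22,0.11], [0.07,0.11,0.06]] + [[0.03, -0.05, 0.05], [-0.05, 0.06, -0.06], [0.05, -0.06, 0.06]] + [[0.00, -0.00, -0.0], [-0.00, 0.00, 0.00], [-0.00, 0.00, 0.0]]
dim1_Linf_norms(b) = [0.13, 0.28, 0.12]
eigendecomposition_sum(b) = [[0.1, 0.15, 0.07], [0.15, 0.22, 0.11], [0.07, 0.11, 0.06]] + [[0.00, -0.00, -0.0], [-0.00, 0.00, 0.00], [-0.0, 0.0, 0.00]] + [[0.03, -0.05, 0.05],[-0.05, 0.06, -0.06],[0.05, -0.06, 0.06]]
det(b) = 0.00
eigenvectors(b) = [[-0.51, -0.73, 0.46], [-0.76, 0.14, -0.63], [-0.39, 0.67, 0.63]]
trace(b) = 0.53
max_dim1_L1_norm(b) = 0.43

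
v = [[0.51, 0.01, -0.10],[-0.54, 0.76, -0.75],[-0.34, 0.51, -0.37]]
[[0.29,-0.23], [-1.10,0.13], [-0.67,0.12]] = v@ [[0.66, -0.39], [-0.58, 0.19], [0.41, 0.30]]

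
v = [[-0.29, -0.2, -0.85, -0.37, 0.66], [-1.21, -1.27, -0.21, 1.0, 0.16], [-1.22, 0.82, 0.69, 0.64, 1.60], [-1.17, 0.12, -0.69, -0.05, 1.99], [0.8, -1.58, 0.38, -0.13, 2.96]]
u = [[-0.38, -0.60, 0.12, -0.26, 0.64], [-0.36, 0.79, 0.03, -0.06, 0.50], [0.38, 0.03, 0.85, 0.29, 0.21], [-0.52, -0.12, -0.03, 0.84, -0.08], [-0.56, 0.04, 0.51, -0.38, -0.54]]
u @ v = [[1.51,-0.11,0.95,-0.45,1.22], [-0.42,-1.70,0.39,0.88,1.3], [-1.35,0.29,0.14,0.39,2.81], [-0.71,0.46,-0.16,0.02,1.02], [-0.5,1.29,0.88,0.66,-1.9]]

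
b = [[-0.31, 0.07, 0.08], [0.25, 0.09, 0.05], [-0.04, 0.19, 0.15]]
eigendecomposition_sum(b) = [[-0.33, 0.03, 0.05],[0.21, -0.02, -0.03],[-0.11, 0.01, 0.02]] + [[0.0,0.00,-0.00], [-0.0,-0.00,0.0], [0.0,0.0,-0.00]] + [[0.02, 0.04, 0.03], [0.04, 0.11, 0.08], [0.07, 0.18, 0.13]]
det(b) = 0.00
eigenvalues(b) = [-0.33, -0.0, 0.26]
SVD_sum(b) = [[-0.32, 0.04, 0.05], [0.22, -0.03, -0.04], [-0.08, 0.01, 0.01]] + [[0.01, 0.03, 0.02],[0.03, 0.12, 0.09],[0.04, 0.18, 0.14]] + [[0.00, -0.0, 0.00], [0.00, -0.0, 0.0], [-0.0, 0.0, -0.00]]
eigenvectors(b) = [[0.81, 0.07, 0.18], [-0.52, -0.61, 0.52], [0.27, 0.79, 0.84]]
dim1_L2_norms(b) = [0.33, 0.27, 0.25]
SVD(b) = [[-0.8,-0.15,-0.58], [0.56,-0.54,-0.63], [-0.21,-0.83,0.52]] @ diag([0.40513984188134683, 0.2766968744347322, 0.0007404042188788162]) @ [[0.98, -0.11, -0.17], [-0.19, -0.78, -0.59], [-0.06, 0.61, -0.79]]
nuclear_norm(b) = 0.68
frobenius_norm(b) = 0.49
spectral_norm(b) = 0.41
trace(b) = -0.07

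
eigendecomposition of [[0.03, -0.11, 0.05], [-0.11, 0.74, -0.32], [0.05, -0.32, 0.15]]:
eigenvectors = [[-0.14, 0.92, -0.37], [0.91, 0.27, 0.33], [-0.40, 0.29, 0.87]]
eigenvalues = [0.9, 0.01, 0.01]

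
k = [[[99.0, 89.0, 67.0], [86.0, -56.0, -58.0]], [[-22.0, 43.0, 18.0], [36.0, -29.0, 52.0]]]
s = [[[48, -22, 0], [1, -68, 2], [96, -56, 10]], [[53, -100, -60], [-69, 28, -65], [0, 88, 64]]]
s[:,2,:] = [[96, -56, 10], [0, 88, 64]]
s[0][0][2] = 0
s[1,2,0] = 0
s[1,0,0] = 53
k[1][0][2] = 18.0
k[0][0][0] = 99.0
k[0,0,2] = 67.0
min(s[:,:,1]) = -100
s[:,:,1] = [[-22, -68, -56], [-100, 28, 88]]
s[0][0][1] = -22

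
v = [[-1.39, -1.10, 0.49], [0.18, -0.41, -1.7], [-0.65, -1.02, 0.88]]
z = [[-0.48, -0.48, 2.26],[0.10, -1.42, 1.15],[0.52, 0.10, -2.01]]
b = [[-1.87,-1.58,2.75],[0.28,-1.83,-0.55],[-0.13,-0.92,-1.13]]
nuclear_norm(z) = 4.65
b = v + z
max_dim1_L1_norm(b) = 6.2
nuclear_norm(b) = 6.59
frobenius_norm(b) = 4.41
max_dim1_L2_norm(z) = 2.36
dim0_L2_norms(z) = [0.71, 1.5, 3.24]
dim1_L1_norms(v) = [2.98, 2.29, 2.55]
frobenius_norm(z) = 3.64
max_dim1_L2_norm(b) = 3.68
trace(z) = -3.91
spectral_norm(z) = 3.43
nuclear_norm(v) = 4.47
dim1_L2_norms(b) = [3.68, 1.93, 1.46]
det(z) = -0.01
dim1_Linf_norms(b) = [2.75, 1.83, 1.13]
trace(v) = -0.92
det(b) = -4.90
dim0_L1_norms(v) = [2.22, 2.53, 3.07]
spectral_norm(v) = 2.43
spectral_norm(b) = 3.71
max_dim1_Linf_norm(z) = 2.26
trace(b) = -4.83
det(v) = 1.65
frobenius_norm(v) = 2.95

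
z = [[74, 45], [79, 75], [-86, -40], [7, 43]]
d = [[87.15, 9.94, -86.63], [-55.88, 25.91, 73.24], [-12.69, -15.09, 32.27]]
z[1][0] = 79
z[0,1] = 45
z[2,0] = -86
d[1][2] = 73.24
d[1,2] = 73.24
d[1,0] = -55.88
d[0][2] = -86.63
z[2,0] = -86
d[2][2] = 32.27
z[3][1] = 43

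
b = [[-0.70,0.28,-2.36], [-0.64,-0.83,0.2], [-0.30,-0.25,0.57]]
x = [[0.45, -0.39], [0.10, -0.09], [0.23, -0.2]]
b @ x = [[-0.83, 0.72], [-0.33, 0.28], [-0.03, 0.03]]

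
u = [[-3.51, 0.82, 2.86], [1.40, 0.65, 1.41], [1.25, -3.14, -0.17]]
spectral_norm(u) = 5.02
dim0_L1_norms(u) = [6.16, 4.61, 4.44]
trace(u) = -3.03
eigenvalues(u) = [(-4.74+0j), (0.85+2.3j), (0.85-2.3j)]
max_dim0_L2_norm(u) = 3.98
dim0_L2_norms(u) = [3.98, 3.31, 3.19]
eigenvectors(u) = [[(0.92+0j), 0.29-0.27j, 0.29+0.27j],[(-0.15+0j), (-0.11-0.61j), -0.11+0.61j],[-0.35+0.00j, 0.68+0.00j, (0.68-0j)]]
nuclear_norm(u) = 9.83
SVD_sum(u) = [[-3.24, 1.95, 2.28], [0.01, -0.01, -0.01], [1.75, -1.05, -1.23]] + [[-0.39, -1.14, 0.43],[0.16, 0.48, -0.18],[-0.72, -2.12, 0.79]] + [[0.12, 0.02, 0.15], [1.23, 0.18, 1.59], [0.21, 0.03, 0.28]]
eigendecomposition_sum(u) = [[-3.77-0.00j, 1.65-0.00j, 1.85-0.00j],[(0.6+0j), (-0.26+0j), -0.29+0.00j],[(1.44+0j), (-0.63+0j), -0.71+0.00j]] + [[0.13+0.22j, -0.42+0.61j, (0.51+0.32j)],[0.40+0.02j, (0.46+1.06j), (0.85-0.4j)],[-0.10+0.43j, -1.25+0.29j, 0.27+1.01j]] + [[(0.13-0.22j), -0.42-0.61j, (0.51-0.32j)], [0.40-0.02j, 0.46-1.06j, (0.85+0.4j)], [(-0.1-0.43j), (-1.25-0.29j), 0.27-1.01j]]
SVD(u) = [[-0.88,  -0.47,  -0.1], [0.00,  0.20,  -0.98], [0.48,  -0.86,  -0.17]] @ diag([5.02053712347296, 2.7465525036147618, 2.0601835686941423]) @ [[0.73, -0.44, -0.52], [0.30, 0.89, -0.33], [-0.61, -0.09, -0.79]]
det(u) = -28.41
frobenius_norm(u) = 6.08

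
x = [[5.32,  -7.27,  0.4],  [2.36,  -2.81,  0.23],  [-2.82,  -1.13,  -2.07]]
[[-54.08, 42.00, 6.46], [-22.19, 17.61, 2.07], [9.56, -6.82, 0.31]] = x @[[-3.71, 5.18, -2.57], [4.61, -2.13, -2.51], [-2.08, -2.60, 4.72]]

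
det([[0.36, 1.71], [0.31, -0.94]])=-0.868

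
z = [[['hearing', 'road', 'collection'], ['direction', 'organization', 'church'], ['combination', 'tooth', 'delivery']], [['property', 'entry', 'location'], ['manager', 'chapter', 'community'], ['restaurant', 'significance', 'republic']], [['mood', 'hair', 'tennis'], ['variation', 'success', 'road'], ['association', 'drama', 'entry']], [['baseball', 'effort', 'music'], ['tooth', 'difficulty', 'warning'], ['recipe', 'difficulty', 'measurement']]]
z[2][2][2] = 'entry'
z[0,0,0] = 'hearing'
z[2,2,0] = 'association'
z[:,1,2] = ['church', 'community', 'road', 'warning']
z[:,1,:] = [['direction', 'organization', 'church'], ['manager', 'chapter', 'community'], ['variation', 'success', 'road'], ['tooth', 'difficulty', 'warning']]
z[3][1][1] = 'difficulty'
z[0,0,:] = ['hearing', 'road', 'collection']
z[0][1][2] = 'church'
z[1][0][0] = 'property'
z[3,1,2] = 'warning'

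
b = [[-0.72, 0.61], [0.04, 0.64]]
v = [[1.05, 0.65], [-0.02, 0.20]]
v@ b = [[-0.73, 1.06], [0.02, 0.12]]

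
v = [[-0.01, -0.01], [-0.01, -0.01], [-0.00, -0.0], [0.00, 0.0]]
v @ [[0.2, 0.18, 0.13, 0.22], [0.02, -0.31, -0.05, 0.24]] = [[-0.00, 0.00, -0.0, -0.00], [-0.0, 0.0, -0.00, -0.0], [0.00, 0.0, 0.0, 0.00], [0.0, 0.0, 0.0, 0.00]]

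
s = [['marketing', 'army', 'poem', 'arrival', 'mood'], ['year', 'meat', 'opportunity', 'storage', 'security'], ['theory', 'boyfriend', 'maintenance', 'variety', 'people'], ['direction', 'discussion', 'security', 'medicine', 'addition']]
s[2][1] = 'boyfriend'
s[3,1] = 'discussion'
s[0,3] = 'arrival'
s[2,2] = 'maintenance'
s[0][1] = 'army'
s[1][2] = 'opportunity'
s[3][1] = 'discussion'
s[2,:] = ['theory', 'boyfriend', 'maintenance', 'variety', 'people']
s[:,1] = ['army', 'meat', 'boyfriend', 'discussion']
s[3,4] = 'addition'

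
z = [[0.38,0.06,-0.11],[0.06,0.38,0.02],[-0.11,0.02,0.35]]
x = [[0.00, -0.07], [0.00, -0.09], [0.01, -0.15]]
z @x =[[-0.00,-0.02], [0.00,-0.04], [0.00,-0.05]]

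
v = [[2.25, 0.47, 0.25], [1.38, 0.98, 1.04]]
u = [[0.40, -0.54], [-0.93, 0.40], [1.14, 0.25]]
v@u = [[0.75, -0.96], [0.83, -0.09]]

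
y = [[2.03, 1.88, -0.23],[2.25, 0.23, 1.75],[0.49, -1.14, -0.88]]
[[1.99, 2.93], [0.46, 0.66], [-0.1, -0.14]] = y@ [[0.43, 0.63], [0.55, 0.81], [-0.36, -0.54]]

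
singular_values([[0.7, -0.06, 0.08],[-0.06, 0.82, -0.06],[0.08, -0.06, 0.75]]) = [0.9, 0.73, 0.64]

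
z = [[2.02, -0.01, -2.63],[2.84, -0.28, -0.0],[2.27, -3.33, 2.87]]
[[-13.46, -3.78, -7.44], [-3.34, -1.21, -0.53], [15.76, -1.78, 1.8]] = z @ [[-1.39, -0.29, -0.00], [-2.18, 1.38, 1.89], [4.06, 1.21, 2.82]]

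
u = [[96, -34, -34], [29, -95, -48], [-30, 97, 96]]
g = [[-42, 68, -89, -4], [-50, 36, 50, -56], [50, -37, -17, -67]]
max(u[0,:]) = 96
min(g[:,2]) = -89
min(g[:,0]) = -50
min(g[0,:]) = -89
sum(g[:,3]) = -127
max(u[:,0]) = 96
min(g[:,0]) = -50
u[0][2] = -34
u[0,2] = -34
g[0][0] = -42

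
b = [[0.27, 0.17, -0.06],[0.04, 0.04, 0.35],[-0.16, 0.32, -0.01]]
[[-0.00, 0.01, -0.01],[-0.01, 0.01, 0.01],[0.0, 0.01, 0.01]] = b@ [[-0.01, 0.02, -0.03], [0.0, 0.03, 0.02], [-0.03, 0.03, 0.02]]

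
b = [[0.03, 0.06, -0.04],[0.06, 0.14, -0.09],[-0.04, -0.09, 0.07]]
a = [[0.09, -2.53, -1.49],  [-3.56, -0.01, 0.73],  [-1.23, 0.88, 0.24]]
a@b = [[-0.09, -0.21, 0.12], [-0.14, -0.28, 0.19], [0.01, 0.03, -0.01]]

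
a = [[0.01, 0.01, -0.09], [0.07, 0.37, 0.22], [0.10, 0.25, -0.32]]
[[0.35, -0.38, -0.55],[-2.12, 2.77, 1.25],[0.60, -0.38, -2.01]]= a @ [[2.01, -3.33, -1.56], [-3.67, 5.47, 0.16], [-4.12, 4.43, 5.92]]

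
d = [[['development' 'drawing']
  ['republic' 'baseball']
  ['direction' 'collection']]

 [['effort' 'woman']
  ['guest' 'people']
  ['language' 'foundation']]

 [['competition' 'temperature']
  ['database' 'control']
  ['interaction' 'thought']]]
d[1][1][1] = 'people'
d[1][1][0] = 'guest'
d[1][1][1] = 'people'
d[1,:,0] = ['effort', 'guest', 'language']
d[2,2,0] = 'interaction'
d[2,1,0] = 'database'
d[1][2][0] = 'language'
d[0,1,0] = 'republic'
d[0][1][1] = 'baseball'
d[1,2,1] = 'foundation'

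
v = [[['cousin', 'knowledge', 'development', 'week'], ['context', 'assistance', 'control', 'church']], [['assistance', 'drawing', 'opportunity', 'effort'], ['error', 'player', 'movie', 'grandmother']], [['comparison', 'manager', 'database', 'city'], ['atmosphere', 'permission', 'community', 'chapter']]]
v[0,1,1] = 'assistance'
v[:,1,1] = ['assistance', 'player', 'permission']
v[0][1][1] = 'assistance'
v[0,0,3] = 'week'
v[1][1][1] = 'player'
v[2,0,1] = 'manager'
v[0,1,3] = 'church'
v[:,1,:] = [['context', 'assistance', 'control', 'church'], ['error', 'player', 'movie', 'grandmother'], ['atmosphere', 'permission', 'community', 'chapter']]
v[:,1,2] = ['control', 'movie', 'community']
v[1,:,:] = [['assistance', 'drawing', 'opportunity', 'effort'], ['error', 'player', 'movie', 'grandmother']]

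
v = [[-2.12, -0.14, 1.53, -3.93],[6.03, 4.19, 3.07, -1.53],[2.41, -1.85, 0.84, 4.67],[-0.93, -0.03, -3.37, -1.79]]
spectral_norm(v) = 8.43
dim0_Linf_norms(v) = [6.03, 4.19, 3.37, 4.67]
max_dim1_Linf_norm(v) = 6.03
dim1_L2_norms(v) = [4.72, 8.1, 5.63, 3.93]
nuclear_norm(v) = 20.07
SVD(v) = [[-0.19,-0.55,0.59,-0.56], [0.90,-0.38,-0.17,-0.11], [0.25,0.72,0.16,-0.62], [-0.29,-0.19,-0.77,-0.53]] @ diag([8.433703598520898, 7.123703262350194, 3.5000968659870706, 1.0145527935915315]) @ [[0.8, 0.40, 0.44, 0.12], [0.11, -0.4, -0.1, 0.90], [-0.34, -0.30, 0.89, 0.01], [-0.49, 0.77, 0.07, 0.41]]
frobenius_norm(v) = 11.63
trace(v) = 1.12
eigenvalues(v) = [(2.91+3.07j), (2.91-3.07j), (-2.35+2.53j), (-2.35-2.53j)]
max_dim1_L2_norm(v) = 8.1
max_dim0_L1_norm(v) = 11.92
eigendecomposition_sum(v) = [[(0.76+0.73j), (-0.12+0.7j), (1.01+0.63j), (0.19-0.34j)], [(2.33-2.53j), 2.27+0.33j, 1.96-3.34j, (-1.12-0.58j)], [-0.22+1.52j, (-0.92+0.45j), 0.12+1.73j, (0.56-0.07j)], [(-0.56-0.85j), 0.25-0.63j, -0.83-0.80j, -0.25+0.28j]] + [[(0.76-0.73j),(-0.12-0.7j),(1.01-0.63j),(0.19+0.34j)], [(2.33+2.53j),2.27-0.33j,(1.96+3.34j),(-1.12+0.58j)], [-0.22-1.52j,-0.92-0.45j,(0.12-1.73j),0.56+0.07j], [-0.56+0.85j,(0.25+0.63j),(-0.83+0.8j),-0.25-0.28j]] + [[(-1.82-0.5j), 0.05-0.43j, -0.25-1.51j, -2.15-1.86j], [(0.69+0.89j), (-0.18+0.19j), -0.43+0.81j, (0.36+1.66j)], [(1.42+0.26j), (-0.01+0.33j), 0.30+1.14j, 1.77+1.27j], [0.10+1.21j, -0.27+0.07j, -0.86+0.49j, -0.65+1.72j]] + [[(-1.82+0.5j), 0.05+0.43j, (-0.25+1.51j), (-2.15+1.86j)], [0.69-0.89j, (-0.18-0.19j), (-0.43-0.81j), 0.36-1.66j], [(1.42-0.26j), (-0.01-0.33j), 0.30-1.14j, (1.77-1.27j)], [0.10-1.21j, -0.27-0.07j, (-0.86-0.49j), (-0.65-1.72j)]]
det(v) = 213.34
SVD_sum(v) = [[-1.25,-0.62,-0.68,-0.19], [6.08,3.03,3.33,0.94], [1.7,0.85,0.93,0.26], [-1.95,-0.97,-1.07,-0.3]] + [[-0.45, 1.55, 0.4, -3.53],[-0.31, 1.06, 0.28, -2.42],[0.59, -2.04, -0.53, 4.66],[-0.16, 0.54, 0.14, -1.23]] + [[-0.70, -0.63, 1.85, 0.02], [0.2, 0.18, -0.53, -0.01], [-0.19, -0.17, 0.49, 0.01], [0.91, 0.82, -2.40, -0.03]] + [[0.28, -0.44, -0.04, -0.23], [0.06, -0.09, -0.01, -0.05], [0.31, -0.49, -0.05, -0.26], [0.26, -0.42, -0.04, -0.22]]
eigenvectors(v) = [[-0.01+0.26j, (-0.01-0.26j), 0.65+0.00j, 0.65-0.00j], [0.85+0.00j, (0.85-0j), -0.31-0.23j, -0.31+0.23j], [(-0.31+0.22j), -0.31-0.22j, (-0.5+0.05j), -0.50-0.05j], [(0.06-0.25j), (0.06+0.25j), (-0.14-0.39j), (-0.14+0.39j)]]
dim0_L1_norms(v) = [11.49, 6.21, 8.81, 11.92]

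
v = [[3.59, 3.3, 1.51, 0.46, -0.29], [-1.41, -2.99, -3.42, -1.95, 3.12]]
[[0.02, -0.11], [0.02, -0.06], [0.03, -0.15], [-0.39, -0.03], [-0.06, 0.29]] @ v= [[0.23,0.39,0.41,0.22,-0.35], [0.16,0.25,0.24,0.13,-0.19], [0.32,0.55,0.56,0.31,-0.48], [-1.36,-1.2,-0.49,-0.12,0.02], [-0.62,-1.07,-1.08,-0.59,0.92]]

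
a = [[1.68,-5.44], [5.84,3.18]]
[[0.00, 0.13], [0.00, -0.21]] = a @ [[-0.00, -0.02], [-0.00, -0.03]]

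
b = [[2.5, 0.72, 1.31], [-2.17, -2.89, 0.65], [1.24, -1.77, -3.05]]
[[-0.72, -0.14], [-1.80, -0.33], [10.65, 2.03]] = b @ [[1.26, 0.24], [-0.88, -0.17], [-2.47, -0.47]]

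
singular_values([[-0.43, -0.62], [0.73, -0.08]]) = [0.91, 0.54]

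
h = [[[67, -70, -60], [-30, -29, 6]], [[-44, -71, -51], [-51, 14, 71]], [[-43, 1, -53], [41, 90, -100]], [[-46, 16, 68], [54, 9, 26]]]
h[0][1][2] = 6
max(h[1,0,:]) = -44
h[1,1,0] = -51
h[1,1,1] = 14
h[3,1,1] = 9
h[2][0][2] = -53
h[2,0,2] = -53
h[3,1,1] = 9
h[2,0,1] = 1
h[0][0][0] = 67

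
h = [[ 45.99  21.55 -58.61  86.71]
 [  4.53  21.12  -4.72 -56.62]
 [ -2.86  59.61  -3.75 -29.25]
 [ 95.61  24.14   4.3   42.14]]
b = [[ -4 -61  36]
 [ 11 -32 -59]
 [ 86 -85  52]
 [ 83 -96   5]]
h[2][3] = -29.25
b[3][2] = 5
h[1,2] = -4.72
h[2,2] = -3.75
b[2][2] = 52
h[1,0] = 4.53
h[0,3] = 86.71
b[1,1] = -32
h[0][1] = 21.55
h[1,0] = 4.53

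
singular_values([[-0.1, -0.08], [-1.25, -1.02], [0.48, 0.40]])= [1.73, 0.01]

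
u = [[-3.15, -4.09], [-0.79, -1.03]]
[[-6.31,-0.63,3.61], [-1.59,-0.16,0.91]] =u @[[-0.66, -1.41, -0.55],[2.05, 1.24, -0.46]]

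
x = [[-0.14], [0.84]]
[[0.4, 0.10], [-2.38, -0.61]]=x@ [[-2.83, -0.73]]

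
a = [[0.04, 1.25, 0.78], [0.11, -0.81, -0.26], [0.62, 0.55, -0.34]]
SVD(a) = [[-0.84,  0.23,  -0.49], [0.48,  -0.08,  -0.87], [-0.24,  -0.97,  -0.05]] @ diag([1.7295008907438665, 0.82144405843086, 0.21179312497059322]) @ [[-0.07,-0.91,-0.41], [-0.73,-0.23,0.64], [-0.68,0.34,-0.65]]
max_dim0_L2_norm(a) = 1.59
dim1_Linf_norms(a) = [1.25, 0.81, 0.62]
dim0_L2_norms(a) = [0.63, 1.59, 0.89]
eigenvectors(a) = [[0.82, 0.79, 0.29], [-0.04, -0.56, -0.6], [0.57, -0.25, 0.74]]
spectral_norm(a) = 1.73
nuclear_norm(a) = 2.76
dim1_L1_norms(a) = [2.07, 1.18, 1.51]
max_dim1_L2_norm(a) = 1.47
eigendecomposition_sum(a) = [[0.39, 0.46, 0.22], [-0.02, -0.02, -0.01], [0.27, 0.32, 0.15]] + [[-0.43, 0.63, 0.67], [0.3, -0.44, -0.47], [0.14, -0.20, -0.21]] + [[0.08, 0.17, -0.11], [-0.17, -0.35, 0.22], [0.22, 0.43, -0.28]]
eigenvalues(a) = [0.51, -1.08, -0.54]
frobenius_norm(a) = 1.93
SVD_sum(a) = [[0.11,1.33,0.59], [-0.06,-0.76,-0.34], [0.03,0.37,0.17]] + [[-0.14,-0.04,0.12], [0.05,0.01,-0.04], [0.58,0.18,-0.51]] + [[0.07, -0.04, 0.07],[0.13, -0.06, 0.12],[0.01, -0.00, 0.01]]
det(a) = 0.30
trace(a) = -1.11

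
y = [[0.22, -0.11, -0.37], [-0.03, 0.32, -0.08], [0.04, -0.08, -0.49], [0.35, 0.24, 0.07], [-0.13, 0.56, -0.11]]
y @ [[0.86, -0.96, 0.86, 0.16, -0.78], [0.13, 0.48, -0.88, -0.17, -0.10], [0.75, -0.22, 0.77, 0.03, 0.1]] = [[-0.10, -0.18, 0.00, 0.04, -0.20],  [-0.04, 0.20, -0.37, -0.06, -0.02],  [-0.34, 0.03, -0.27, 0.01, -0.07],  [0.38, -0.24, 0.14, 0.02, -0.29],  [-0.12, 0.42, -0.69, -0.12, 0.03]]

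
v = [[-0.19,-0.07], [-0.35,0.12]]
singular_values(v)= [0.41, 0.12]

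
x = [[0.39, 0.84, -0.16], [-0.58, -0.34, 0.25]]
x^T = [[0.39, -0.58], [0.84, -0.34], [-0.16, 0.25]]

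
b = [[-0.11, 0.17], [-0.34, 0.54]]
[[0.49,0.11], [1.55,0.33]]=b @ [[-0.31, -1.46], [2.67, -0.3]]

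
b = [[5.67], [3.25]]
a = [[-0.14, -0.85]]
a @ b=[[-3.56]]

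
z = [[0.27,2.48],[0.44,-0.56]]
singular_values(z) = [2.55, 0.49]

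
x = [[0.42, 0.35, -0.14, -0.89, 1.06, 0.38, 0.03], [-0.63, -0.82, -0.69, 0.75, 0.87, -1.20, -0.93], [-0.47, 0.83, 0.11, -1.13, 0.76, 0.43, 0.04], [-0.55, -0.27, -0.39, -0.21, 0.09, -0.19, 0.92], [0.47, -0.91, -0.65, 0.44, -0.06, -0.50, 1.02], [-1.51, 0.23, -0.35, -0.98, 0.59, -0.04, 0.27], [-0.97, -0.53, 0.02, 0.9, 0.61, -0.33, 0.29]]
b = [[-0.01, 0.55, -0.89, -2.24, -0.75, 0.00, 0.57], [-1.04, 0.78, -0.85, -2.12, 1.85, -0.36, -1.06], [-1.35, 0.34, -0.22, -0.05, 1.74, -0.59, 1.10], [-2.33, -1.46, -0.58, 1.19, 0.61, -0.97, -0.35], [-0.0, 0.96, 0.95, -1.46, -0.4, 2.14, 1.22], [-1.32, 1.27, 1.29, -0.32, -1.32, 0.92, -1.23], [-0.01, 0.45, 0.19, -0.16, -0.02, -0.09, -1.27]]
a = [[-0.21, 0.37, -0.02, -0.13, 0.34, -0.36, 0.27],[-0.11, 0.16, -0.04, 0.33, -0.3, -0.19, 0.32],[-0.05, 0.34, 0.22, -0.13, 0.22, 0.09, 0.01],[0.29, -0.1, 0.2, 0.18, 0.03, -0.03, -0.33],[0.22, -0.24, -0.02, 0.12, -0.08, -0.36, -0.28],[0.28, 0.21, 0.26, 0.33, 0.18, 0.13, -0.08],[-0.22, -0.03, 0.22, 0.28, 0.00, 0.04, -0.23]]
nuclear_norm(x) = 9.76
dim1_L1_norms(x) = [3.27, 5.89, 3.77, 2.62, 4.05, 3.97, 3.65]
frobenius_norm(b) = 7.56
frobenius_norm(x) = 4.62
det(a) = 0.00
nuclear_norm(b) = 16.97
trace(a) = 0.17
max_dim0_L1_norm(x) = 5.3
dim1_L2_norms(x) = [1.54, 2.27, 1.72, 1.21, 1.72, 1.96, 1.61]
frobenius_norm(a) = 1.53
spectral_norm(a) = 0.94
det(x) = -0.00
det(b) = 0.69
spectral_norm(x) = 2.93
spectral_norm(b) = 4.61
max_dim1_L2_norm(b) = 3.4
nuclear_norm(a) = 3.44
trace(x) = -0.31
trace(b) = 0.99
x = a @ b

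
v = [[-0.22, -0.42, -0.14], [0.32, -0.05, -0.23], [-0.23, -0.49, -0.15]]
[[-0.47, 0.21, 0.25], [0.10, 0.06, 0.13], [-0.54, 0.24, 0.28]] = v @ [[0.34,-0.21,-0.01], [1.01,-0.23,-0.42], [-0.19,-0.51,-0.5]]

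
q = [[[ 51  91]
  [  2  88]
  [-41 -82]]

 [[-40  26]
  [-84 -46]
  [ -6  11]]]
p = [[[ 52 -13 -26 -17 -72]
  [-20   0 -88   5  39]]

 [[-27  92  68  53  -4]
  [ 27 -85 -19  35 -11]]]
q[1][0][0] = -40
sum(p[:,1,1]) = -85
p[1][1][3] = 35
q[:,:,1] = [[91, 88, -82], [26, -46, 11]]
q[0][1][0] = 2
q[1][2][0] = -6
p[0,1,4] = 39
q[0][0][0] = 51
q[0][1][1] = 88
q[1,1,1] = -46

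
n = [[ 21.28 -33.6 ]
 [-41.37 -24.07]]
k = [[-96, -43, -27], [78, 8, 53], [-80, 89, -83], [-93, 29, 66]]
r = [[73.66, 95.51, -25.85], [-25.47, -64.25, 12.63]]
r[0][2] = -25.85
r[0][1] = 95.51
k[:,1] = [-43, 8, 89, 29]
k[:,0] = [-96, 78, -80, -93]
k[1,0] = 78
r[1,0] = -25.47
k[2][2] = -83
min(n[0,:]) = -33.6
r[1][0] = -25.47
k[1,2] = 53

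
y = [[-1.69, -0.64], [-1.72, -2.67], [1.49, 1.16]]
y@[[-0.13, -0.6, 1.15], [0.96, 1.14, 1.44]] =[[-0.39, 0.28, -2.87], [-2.34, -2.01, -5.82], [0.92, 0.43, 3.38]]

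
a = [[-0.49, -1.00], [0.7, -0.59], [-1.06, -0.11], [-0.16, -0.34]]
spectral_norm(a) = 1.41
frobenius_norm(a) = 1.83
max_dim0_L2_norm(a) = 1.37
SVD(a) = [[-0.62,  -0.59], [0.27,  -0.72], [-0.71,  0.31], [-0.21,  -0.20]] @ diag([1.413240387556438, 1.1652688990011397]) @ [[0.9,0.43],[-0.43,0.9]]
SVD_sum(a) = [[-0.79, -0.37], [0.34, 0.16], [-0.91, -0.43], [-0.26, -0.12]] + [[0.30,-0.63], [0.36,-0.75], [-0.15,0.32], [0.1,-0.22]]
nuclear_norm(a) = 2.58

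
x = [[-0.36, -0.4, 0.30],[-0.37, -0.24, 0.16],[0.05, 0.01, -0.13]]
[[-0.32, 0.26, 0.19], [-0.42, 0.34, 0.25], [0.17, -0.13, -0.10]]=x @ [[1.57, -1.28, -0.95], [-1.18, 0.97, 0.72], [-0.77, 0.62, 0.46]]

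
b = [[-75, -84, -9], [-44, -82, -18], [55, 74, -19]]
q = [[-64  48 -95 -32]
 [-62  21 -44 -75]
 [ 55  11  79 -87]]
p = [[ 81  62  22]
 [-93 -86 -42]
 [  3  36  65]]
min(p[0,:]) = 22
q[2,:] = [55, 11, 79, -87]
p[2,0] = 3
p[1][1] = -86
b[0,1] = -84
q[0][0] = -64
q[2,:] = [55, 11, 79, -87]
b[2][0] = 55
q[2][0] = 55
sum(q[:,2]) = -60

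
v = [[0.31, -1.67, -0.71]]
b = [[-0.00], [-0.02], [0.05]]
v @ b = [[-0.00]]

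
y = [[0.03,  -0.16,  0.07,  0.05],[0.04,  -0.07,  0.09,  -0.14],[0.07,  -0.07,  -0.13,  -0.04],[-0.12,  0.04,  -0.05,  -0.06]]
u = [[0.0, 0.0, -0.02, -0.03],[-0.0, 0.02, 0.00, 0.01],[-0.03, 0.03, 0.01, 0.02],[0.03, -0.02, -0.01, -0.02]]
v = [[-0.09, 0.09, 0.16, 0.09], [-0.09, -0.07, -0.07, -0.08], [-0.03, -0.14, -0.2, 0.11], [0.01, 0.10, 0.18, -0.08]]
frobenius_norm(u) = 0.08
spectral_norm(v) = 0.38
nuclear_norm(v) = 0.70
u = v @ y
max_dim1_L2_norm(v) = 0.27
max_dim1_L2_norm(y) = 0.18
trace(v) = -0.44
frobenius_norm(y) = 0.34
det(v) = -0.00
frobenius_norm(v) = 0.44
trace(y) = -0.23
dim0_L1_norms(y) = [0.26, 0.34, 0.34, 0.29]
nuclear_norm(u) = 0.12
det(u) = 0.00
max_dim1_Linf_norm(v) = 0.2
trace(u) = 0.01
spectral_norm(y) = 0.23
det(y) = 0.00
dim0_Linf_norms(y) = [0.12, 0.16, 0.13, 0.14]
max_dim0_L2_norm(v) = 0.32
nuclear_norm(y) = 0.66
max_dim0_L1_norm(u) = 0.08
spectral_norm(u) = 0.07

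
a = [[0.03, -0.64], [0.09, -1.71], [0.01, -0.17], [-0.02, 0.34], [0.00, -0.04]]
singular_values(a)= [1.87, 0.0]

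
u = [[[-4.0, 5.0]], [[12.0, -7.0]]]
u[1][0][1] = -7.0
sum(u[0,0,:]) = 1.0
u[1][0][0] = 12.0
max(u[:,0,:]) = 12.0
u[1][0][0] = 12.0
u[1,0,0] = 12.0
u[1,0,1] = -7.0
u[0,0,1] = 5.0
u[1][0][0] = 12.0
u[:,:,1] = [[5.0], [-7.0]]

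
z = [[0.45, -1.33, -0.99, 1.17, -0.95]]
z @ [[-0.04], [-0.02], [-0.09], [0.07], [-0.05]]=[[0.23]]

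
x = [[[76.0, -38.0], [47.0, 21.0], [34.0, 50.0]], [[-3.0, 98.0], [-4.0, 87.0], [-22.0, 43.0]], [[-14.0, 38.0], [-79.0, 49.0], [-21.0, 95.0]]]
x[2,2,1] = 95.0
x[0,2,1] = 50.0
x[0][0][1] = -38.0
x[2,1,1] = 49.0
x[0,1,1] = 21.0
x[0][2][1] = 50.0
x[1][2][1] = 43.0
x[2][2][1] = 95.0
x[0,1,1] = 21.0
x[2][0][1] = 38.0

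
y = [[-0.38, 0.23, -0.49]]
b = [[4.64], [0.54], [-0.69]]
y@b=[[-1.30]]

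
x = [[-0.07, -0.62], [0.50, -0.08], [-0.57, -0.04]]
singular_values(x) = [0.76, 0.62]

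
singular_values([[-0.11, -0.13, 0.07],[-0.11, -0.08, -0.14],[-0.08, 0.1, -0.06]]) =[0.22, 0.18, 0.1]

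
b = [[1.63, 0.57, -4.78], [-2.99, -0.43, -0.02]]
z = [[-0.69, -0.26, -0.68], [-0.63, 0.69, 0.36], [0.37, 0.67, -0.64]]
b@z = [[-3.25, -3.23, 2.16], [2.33, 0.47, 1.89]]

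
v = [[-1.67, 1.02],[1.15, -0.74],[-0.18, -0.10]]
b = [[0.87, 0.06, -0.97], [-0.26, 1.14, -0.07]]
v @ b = [[-1.72, 1.06, 1.55], [1.19, -0.77, -1.06], [-0.13, -0.12, 0.18]]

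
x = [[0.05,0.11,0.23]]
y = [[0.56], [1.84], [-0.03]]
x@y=[[0.22]]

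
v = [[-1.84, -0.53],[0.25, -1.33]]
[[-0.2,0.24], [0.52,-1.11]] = v @ [[0.21, -0.35], [-0.35, 0.77]]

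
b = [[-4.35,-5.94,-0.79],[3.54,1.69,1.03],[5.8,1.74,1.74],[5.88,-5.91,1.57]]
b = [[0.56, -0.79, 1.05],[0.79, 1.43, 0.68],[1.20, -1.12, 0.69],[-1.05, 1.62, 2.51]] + [[-4.91, -5.15, -1.84], [2.75, 0.26, 0.35], [4.6, 2.86, 1.05], [6.93, -7.53, -0.94]]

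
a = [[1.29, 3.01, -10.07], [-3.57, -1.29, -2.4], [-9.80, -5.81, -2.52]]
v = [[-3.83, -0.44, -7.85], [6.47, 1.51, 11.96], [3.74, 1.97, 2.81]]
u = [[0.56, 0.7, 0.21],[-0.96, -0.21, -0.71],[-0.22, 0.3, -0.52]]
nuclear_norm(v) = 19.49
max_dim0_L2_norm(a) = 10.65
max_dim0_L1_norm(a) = 14.99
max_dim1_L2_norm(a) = 11.67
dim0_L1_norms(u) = [1.74, 1.21, 1.44]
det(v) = 6.58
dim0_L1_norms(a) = [14.66, 10.11, 14.99]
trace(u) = -0.17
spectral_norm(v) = 16.83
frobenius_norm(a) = 16.38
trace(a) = -2.52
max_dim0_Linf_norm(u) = 0.96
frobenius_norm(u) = 1.65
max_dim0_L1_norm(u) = 1.74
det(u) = -0.13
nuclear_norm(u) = 2.33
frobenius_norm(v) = 17.01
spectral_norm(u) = 1.47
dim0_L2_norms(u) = [1.13, 0.79, 0.9]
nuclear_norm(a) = 23.49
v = u @ a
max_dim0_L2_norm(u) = 1.13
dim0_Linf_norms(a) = [9.8, 5.81, 10.07]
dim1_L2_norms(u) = [0.92, 1.21, 0.64]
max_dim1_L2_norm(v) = 13.68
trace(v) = 0.49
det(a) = -51.64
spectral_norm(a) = 12.40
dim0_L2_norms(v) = [8.4, 2.52, 14.58]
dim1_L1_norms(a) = [14.37, 7.26, 18.13]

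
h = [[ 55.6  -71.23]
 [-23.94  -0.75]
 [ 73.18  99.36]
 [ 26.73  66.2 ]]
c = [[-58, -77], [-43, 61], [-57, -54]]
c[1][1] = 61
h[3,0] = 26.73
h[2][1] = 99.36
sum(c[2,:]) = -111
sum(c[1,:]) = 18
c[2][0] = -57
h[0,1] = -71.23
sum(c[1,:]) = 18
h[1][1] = -0.75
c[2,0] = -57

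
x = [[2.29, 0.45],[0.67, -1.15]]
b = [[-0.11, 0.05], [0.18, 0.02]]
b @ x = [[-0.22, -0.11], [0.43, 0.06]]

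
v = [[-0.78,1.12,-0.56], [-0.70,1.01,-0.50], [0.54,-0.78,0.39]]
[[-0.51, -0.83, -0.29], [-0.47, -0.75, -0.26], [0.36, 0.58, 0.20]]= v @ [[-0.36, 0.71, -0.47],[-0.84, 0.18, -0.62],[-0.26, 0.86, -0.07]]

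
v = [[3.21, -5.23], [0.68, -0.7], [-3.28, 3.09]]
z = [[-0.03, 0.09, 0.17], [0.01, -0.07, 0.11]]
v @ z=[[-0.15,0.66,-0.03], [-0.03,0.11,0.04], [0.13,-0.51,-0.22]]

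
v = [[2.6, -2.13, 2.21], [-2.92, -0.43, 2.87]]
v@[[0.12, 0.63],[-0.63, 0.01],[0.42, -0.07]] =[[2.58, 1.46], [1.13, -2.04]]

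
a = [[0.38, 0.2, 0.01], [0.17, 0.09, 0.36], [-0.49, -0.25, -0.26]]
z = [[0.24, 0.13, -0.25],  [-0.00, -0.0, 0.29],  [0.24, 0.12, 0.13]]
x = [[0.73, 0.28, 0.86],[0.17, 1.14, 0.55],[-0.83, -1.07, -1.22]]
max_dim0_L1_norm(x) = 2.63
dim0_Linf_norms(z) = [0.24, 0.13, 0.29]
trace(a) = 0.21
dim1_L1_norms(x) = [1.87, 1.86, 3.12]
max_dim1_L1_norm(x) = 3.12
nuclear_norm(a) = 1.10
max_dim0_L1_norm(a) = 1.04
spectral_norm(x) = 2.39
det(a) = -0.00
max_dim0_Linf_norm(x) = 1.22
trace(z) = 0.37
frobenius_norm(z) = 0.56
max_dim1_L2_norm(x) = 1.82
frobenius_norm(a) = 0.85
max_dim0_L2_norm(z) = 0.4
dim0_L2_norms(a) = [0.64, 0.33, 0.44]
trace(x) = 0.65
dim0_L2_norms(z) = [0.34, 0.18, 0.4]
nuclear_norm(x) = 3.16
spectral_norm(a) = 0.79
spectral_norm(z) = 0.44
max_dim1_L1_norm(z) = 0.62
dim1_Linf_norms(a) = [0.38, 0.36, 0.49]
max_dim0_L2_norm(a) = 0.64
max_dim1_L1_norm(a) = 1.0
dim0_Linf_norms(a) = [0.49, 0.25, 0.36]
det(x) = 0.00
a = x @ z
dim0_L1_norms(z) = [0.48, 0.25, 0.67]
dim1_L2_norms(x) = [1.16, 1.28, 1.82]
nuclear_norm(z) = 0.79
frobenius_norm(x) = 2.51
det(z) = 0.00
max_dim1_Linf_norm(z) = 0.29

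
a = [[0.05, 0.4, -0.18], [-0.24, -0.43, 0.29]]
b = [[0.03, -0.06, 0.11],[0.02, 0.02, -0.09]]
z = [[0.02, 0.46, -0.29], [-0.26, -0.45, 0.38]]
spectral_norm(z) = 0.83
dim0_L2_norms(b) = [0.04, 0.06, 0.14]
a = b + z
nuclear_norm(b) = 0.19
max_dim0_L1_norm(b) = 0.2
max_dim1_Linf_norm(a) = 0.43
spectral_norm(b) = 0.15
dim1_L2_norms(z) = [0.54, 0.64]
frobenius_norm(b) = 0.16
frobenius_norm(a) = 0.72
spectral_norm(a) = 0.71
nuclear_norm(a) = 0.84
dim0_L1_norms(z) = [0.28, 0.91, 0.67]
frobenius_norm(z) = 0.84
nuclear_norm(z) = 0.99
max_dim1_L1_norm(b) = 0.2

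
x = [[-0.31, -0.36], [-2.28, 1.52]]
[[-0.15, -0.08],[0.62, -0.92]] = x@ [[0.01, 0.35],  [0.42, -0.08]]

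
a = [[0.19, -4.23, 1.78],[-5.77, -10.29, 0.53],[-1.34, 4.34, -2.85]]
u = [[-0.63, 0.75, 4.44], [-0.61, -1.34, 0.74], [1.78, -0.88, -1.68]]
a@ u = [[5.63, 4.24, -5.28], [10.86, 8.99, -34.12], [-6.88, -4.31, 2.05]]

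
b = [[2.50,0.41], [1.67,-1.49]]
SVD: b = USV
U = [[-0.77, -0.63], [-0.63, 0.77]]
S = [3.06, 1.44]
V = [[-0.98, 0.21], [-0.21, -0.98]]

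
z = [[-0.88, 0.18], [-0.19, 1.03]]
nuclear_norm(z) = 1.91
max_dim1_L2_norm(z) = 1.05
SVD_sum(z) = [[-0.36, 0.53],  [-0.54, 0.79]] + [[-0.52, -0.35], [0.35, 0.24]]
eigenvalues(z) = [-0.86, 1.01]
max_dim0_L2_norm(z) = 1.05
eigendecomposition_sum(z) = [[-0.87, 0.08], [-0.09, 0.01]] + [[-0.01, 0.10], [-0.1, 1.02]]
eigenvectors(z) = [[-0.99, -0.09], [-0.10, -1.0]]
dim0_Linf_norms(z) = [0.88, 1.03]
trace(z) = 0.15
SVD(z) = [[0.56, 0.83], [0.83, -0.56]] @ diag([1.1546377366923108, 0.7553884411387679]) @ [[-0.56, 0.83], [-0.83, -0.56]]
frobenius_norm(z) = 1.38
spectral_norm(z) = 1.15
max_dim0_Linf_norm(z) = 1.03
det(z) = -0.87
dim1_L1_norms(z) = [1.06, 1.22]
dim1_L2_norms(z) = [0.9, 1.05]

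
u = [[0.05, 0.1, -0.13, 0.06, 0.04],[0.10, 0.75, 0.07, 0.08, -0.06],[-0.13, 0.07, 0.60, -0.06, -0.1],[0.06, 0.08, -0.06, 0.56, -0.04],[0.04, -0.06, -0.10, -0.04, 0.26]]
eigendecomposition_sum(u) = [[-0.0, 0.00, -0.0, 0.0, 0.00], [0.00, -0.0, 0.0, -0.00, -0.00], [-0.0, 0.00, -0.00, 0.00, 0.00], [0.0, -0.00, 0.00, -0.0, -0.00], [0.00, -0.00, 0.0, -0.00, -0.00]] + [[0.01, 0.07, 0.02, 0.02, -0.01],  [0.07, 0.68, 0.18, 0.21, -0.12],  [0.02, 0.18, 0.05, 0.05, -0.03],  [0.02, 0.21, 0.05, 0.06, -0.04],  [-0.01, -0.12, -0.03, -0.04, 0.02]] + [[0.04,  0.01,  -0.13,  0.08,  0.03], [0.01,  0.00,  -0.04,  0.02,  0.01], [-0.13,  -0.04,  0.46,  -0.28,  -0.09], [0.08,  0.02,  -0.28,  0.17,  0.05], [0.03,  0.01,  -0.09,  0.05,  0.02]] + [[0.01, 0.02, -0.02, -0.04, 0.01], [0.02, 0.07, -0.07, -0.15, 0.04], [-0.02, -0.07, 0.07, 0.15, -0.04], [-0.04, -0.15, 0.15, 0.33, -0.09], [0.01, 0.04, -0.04, -0.09, 0.02]] + [[0.00, 0.0, 0.00, 0.00, 0.01], [0.0, 0.0, 0.00, 0.0, 0.01], [0.00, 0.0, 0.02, 0.01, 0.06], [0.00, 0.0, 0.01, 0.0, 0.03], [0.01, 0.01, 0.06, 0.03, 0.2]]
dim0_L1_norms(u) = [0.38, 1.06, 0.96, 0.8, 0.5]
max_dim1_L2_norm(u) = 0.77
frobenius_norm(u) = 1.20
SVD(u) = [[-0.09, 0.23, -0.11, -0.07, -0.96], [-0.91, 0.07, -0.37, -0.03, 0.15], [-0.24, -0.82, 0.38, -0.29, -0.2], [-0.28, 0.49, 0.81, -0.14, 0.07], [0.16, 0.16, -0.22, -0.94, 0.12]] @ diag([0.8130573857421841, 0.6867182709171307, 0.4978657564393394, 0.22379306227885223, 0.0014344753775072368]) @ [[-0.09, -0.91, -0.24, -0.28, 0.16], [0.23, 0.07, -0.82, 0.49, 0.16], [-0.11, -0.37, 0.38, 0.81, -0.22], [-0.07, -0.03, -0.29, -0.14, -0.94], [0.96, -0.15, 0.20, -0.07, -0.12]]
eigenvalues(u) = [-0.0, 0.81, 0.69, 0.5, 0.22]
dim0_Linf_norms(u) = [0.13, 0.75, 0.6, 0.56, 0.26]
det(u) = -0.00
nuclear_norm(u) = 2.22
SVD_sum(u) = [[0.01,0.07,0.02,0.02,-0.01], [0.07,0.68,0.18,0.21,-0.12], [0.02,0.18,0.05,0.05,-0.03], [0.02,0.21,0.05,0.06,-0.04], [-0.01,-0.12,-0.03,-0.04,0.02]] + [[0.04,  0.01,  -0.13,  0.08,  0.03],[0.01,  0.00,  -0.04,  0.02,  0.01],[-0.13,  -0.04,  0.46,  -0.28,  -0.09],[0.08,  0.02,  -0.28,  0.17,  0.05],[0.03,  0.01,  -0.09,  0.05,  0.02]] + [[0.01, 0.02, -0.02, -0.04, 0.01], [0.02, 0.07, -0.07, -0.15, 0.04], [-0.02, -0.07, 0.07, 0.15, -0.04], [-0.04, -0.15, 0.15, 0.33, -0.09], [0.01, 0.04, -0.04, -0.09, 0.02]] + [[0.00, 0.0, 0.00, 0.00, 0.01], [0.00, 0.0, 0.0, 0.00, 0.01], [0.00, 0.0, 0.02, 0.01, 0.06], [0.00, 0.00, 0.01, 0.0, 0.03], [0.01, 0.01, 0.06, 0.03, 0.20]] + [[-0.0,  0.0,  -0.0,  0.00,  0.00], [0.0,  -0.0,  0.0,  -0.0,  -0.0], [-0.0,  0.0,  -0.0,  0.0,  0.0], [0.00,  -0.0,  0.0,  -0.0,  -0.0], [0.00,  -0.00,  0.0,  -0.0,  -0.00]]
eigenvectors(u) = [[0.96, -0.09, -0.23, -0.11, 0.07], [-0.15, -0.91, -0.07, -0.37, 0.03], [0.2, -0.24, 0.82, 0.38, 0.29], [-0.07, -0.28, -0.49, 0.81, 0.14], [-0.12, 0.16, -0.16, -0.22, 0.94]]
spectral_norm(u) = 0.81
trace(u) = 2.22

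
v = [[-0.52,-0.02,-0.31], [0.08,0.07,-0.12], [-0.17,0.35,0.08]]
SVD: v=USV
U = [[-0.97, -0.25, 0.02], [0.01, 0.02, 1.0], [-0.25, 0.97, -0.02]]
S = [0.62, 0.38, 0.16]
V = [[0.89,-0.11,0.45], [-0.09,0.91,0.4], [0.45,0.39,-0.80]]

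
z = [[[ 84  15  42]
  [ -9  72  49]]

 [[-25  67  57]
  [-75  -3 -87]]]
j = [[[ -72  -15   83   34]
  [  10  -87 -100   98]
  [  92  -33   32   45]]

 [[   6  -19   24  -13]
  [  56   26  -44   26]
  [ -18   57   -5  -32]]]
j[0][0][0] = -72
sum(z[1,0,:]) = 99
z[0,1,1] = 72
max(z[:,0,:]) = 84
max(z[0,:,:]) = 84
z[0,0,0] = 84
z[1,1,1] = -3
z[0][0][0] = 84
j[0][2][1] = -33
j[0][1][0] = 10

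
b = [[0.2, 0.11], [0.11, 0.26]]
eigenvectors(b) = [[-0.79, -0.61], [0.61, -0.79]]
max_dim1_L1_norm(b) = 0.37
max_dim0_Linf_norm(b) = 0.26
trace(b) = 0.46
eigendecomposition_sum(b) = [[0.07,-0.06], [-0.06,0.04]] + [[0.13,  0.17], [0.17,  0.22]]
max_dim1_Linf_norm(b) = 0.26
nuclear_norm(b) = 0.46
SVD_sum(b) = [[0.13, 0.17], [0.17, 0.22]] + [[0.07, -0.06], [-0.06, 0.04]]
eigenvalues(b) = [0.12, 0.34]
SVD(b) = [[-0.61,-0.79], [-0.79,0.61]] @ diag([0.3440175425099138, 0.1159824574900862]) @ [[-0.61,-0.79],[-0.79,0.61]]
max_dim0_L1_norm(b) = 0.37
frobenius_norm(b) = 0.36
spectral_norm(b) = 0.34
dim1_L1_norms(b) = [0.31, 0.37]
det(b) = 0.04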